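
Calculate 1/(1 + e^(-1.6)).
0.832

sigmoid(1.6) = 1/(1 + e^(-1.6)) = 1/(1 + 0.2019) = 0.832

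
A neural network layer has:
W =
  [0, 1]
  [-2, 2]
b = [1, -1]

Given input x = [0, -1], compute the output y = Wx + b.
y = [0, -3]

Wx = [0×0 + 1×-1, -2×0 + 2×-1]
   = [-1, -2]
y = Wx + b = [-1 + 1, -2 + -1] = [0, -3]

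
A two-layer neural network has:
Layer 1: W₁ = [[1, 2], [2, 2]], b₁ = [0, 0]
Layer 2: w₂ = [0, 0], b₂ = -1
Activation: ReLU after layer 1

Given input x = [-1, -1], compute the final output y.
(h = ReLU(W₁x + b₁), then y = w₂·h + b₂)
y = -1

Layer 1 pre-activation: z₁ = [-3, -4]
After ReLU: h = [0, 0]
Layer 2 output: y = 0×0 + 0×0 + -1 = -1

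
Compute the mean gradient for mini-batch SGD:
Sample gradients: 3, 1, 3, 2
Average gradient = 2.25

Average = (1/4)(3 + 1 + 3 + 2) = 9/4 = 2.25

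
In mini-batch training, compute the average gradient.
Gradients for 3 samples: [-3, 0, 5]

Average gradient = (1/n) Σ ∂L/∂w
Average gradient = 0.6667

Average = (1/3)(-3 + 0 + 5) = 2/3 = 0.6667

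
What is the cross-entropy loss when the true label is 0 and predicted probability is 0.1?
L = 0.1054

L = -0·log(0.1) - 1·log(0.9) = -log(0.9) = 0.1054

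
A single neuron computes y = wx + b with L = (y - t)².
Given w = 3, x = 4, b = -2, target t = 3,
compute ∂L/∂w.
∂L/∂w = 56

y = wx + b = (3)(4) + -2 = 10
∂L/∂y = 2(y - t) = 2(10 - 3) = 14
∂y/∂w = x = 4
∂L/∂w = ∂L/∂y · ∂y/∂w = 14 × 4 = 56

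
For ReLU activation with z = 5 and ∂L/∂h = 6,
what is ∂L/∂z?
∂L/∂z = 6

h = ReLU(5) = 5
Since z > 0: ∂h/∂z = 1
∂L/∂z = ∂L/∂h · ∂h/∂z = 6 × 1 = 6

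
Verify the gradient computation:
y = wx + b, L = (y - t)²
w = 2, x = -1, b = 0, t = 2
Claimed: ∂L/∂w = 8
Correct

y = (2)(-1) + 0 = -2
∂L/∂y = 2(y - t) = 2(-2 - 2) = -8
∂y/∂w = x = -1
∂L/∂w = -8 × -1 = 8

Claimed value: 8
Correct: The correct gradient is 8.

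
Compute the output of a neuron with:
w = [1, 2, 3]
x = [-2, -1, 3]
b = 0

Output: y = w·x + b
y = 5

y = (1)(-2) + (2)(-1) + (3)(3) + 0 = 5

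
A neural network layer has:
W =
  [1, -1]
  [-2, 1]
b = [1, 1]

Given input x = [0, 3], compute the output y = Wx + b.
y = [-2, 4]

Wx = [1×0 + -1×3, -2×0 + 1×3]
   = [-3, 3]
y = Wx + b = [-3 + 1, 3 + 1] = [-2, 4]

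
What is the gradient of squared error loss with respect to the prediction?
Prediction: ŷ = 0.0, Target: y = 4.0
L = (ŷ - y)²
∂L/∂ŷ = -8.0

∂L/∂ŷ = 2(ŷ - y) = 2(0.0 - 4.0) = 2(-4.0) = -8.0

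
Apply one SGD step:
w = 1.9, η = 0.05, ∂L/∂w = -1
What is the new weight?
w_new = 1.95

w_new = w - η·∂L/∂w = 1.9 - 0.05×(-1) = 1.9 - (-0.05) = 1.95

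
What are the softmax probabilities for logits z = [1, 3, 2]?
p = [0.09, 0.6652, 0.2447]

exp(z) = [2.718, 20.09, 7.389]
Sum = 30.19
p = [0.09, 0.6652, 0.2447]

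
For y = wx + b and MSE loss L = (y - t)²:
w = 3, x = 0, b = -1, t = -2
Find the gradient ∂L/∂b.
∂L/∂b = 2

y = wx + b = (3)(0) + -1 = -1
∂L/∂y = 2(y - t) = 2(-1 - -2) = 2
∂y/∂b = 1
∂L/∂b = ∂L/∂y · ∂y/∂b = 2 × 1 = 2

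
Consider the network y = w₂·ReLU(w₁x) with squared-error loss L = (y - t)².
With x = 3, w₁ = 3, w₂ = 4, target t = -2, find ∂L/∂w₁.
∂L/∂w₁ = 912

Forward pass:
z = w₁x = 3×3 = 9
h = ReLU(9) = 9
y = w₂h = 4×9 = 36

Backward pass:
∂L/∂y = 2(y - t) = 2(36 - -2) = 76
∂y/∂h = w₂ = 4
∂h/∂z = 1 (ReLU derivative)
∂z/∂w₁ = x = 3

∂L/∂w₁ = 76 × 4 × 1 × 3 = 912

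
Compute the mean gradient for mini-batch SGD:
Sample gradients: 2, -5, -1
Average gradient = -1.333

Average = (1/3)(2 + -5 + -1) = -4/3 = -1.333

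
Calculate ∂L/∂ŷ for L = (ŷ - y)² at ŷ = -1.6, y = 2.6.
∂L/∂ŷ = -8.4

∂L/∂ŷ = 2(ŷ - y) = 2(-1.6 - 2.6) = 2(-4.2) = -8.4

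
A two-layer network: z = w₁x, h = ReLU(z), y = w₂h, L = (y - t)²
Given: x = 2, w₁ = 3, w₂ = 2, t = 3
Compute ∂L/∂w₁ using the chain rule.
∂L/∂w₁ = 72

Forward pass:
z = w₁x = 3×2 = 6
h = ReLU(6) = 6
y = w₂h = 2×6 = 12

Backward pass:
∂L/∂y = 2(y - t) = 2(12 - 3) = 18
∂y/∂h = w₂ = 2
∂h/∂z = 1 (ReLU derivative)
∂z/∂w₁ = x = 2

∂L/∂w₁ = 18 × 2 × 1 × 2 = 72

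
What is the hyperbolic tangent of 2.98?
0.9949

tanh(2.98) = (e^(2.98) - e^(-2.98))/(e^(2.98) + e^(-2.98)) = 0.9949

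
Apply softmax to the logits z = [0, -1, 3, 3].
p = [0.0241, 0.0089, 0.4835, 0.4835]

exp(z) = [1, 0.3679, 20.09, 20.09]
Sum = 41.54
p = [0.0241, 0.0089, 0.4835, 0.4835]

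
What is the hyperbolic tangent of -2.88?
-0.9937

tanh(-2.88) = (e^(-2.88) - e^(2.88))/(e^(-2.88) + e^(2.88)) = -0.9937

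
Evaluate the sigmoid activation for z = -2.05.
0.1141

sigmoid(-2.05) = 1/(1 + e^(2.05)) = 1/(1 + 7.768) = 0.1141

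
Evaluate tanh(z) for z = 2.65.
0.9901

tanh(2.65) = (e^(2.65) - e^(-2.65))/(e^(2.65) + e^(-2.65)) = 0.9901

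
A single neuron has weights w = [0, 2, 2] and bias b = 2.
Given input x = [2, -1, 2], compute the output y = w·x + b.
y = 4

y = (0)(2) + (2)(-1) + (2)(2) + 2 = 4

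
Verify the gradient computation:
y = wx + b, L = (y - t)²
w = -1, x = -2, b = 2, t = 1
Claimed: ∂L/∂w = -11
Incorrect

y = (-1)(-2) + 2 = 4
∂L/∂y = 2(y - t) = 2(4 - 1) = 6
∂y/∂w = x = -2
∂L/∂w = 6 × -2 = -12

Claimed value: -11
Incorrect: The correct gradient is -12.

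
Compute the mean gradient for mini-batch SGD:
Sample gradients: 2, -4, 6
Average gradient = 1.333

Average = (1/3)(2 + -4 + 6) = 4/3 = 1.333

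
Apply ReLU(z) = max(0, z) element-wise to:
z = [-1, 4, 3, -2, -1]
h = [0, 4, 3, 0, 0]

ReLU applied element-wise: max(0,-1)=0, max(0,4)=4, max(0,3)=3, max(0,-2)=0, max(0,-1)=0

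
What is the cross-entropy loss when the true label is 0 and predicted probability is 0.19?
L = 0.2107

L = -0·log(0.19) - 1·log(0.81) = -log(0.81) = 0.2107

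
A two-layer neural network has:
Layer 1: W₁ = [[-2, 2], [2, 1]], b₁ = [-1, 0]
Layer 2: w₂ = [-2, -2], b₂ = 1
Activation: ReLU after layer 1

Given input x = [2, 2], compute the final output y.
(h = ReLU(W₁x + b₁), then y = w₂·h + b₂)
y = -11

Layer 1 pre-activation: z₁ = [-1, 6]
After ReLU: h = [0, 6]
Layer 2 output: y = -2×0 + -2×6 + 1 = -11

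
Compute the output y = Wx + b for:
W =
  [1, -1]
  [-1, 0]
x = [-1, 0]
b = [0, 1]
y = [-1, 2]

Wx = [1×-1 + -1×0, -1×-1 + 0×0]
   = [-1, 1]
y = Wx + b = [-1 + 0, 1 + 1] = [-1, 2]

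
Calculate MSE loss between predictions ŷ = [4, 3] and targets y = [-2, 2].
MSE = 18.5

MSE = (1/2)((4--2)² + (3-2)²) = (1/2)(36 + 1) = 18.5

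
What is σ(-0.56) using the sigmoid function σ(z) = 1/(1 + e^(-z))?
0.3635

sigmoid(-0.56) = 1/(1 + e^(0.56)) = 1/(1 + 1.751) = 0.3635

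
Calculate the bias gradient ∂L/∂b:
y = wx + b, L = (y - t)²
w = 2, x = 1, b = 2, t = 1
∂L/∂b = 6

y = wx + b = (2)(1) + 2 = 4
∂L/∂y = 2(y - t) = 2(4 - 1) = 6
∂y/∂b = 1
∂L/∂b = ∂L/∂y · ∂y/∂b = 6 × 1 = 6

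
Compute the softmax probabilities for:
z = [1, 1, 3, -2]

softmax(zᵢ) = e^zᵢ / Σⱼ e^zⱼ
p = [0.1059, 0.1059, 0.7828, 0.0053]

exp(z) = [2.718, 2.718, 20.09, 0.1353]
Sum = 25.66
p = [0.1059, 0.1059, 0.7828, 0.0053]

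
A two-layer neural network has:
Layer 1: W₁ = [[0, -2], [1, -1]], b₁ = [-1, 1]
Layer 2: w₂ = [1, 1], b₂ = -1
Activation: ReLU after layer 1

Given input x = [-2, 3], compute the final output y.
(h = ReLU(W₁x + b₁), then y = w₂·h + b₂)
y = -1

Layer 1 pre-activation: z₁ = [-7, -4]
After ReLU: h = [0, 0]
Layer 2 output: y = 1×0 + 1×0 + -1 = -1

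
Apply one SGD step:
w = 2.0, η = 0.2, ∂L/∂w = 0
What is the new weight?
w_new = 2

w_new = w - η·∂L/∂w = 2.0 - 0.2×(0) = 2.0 - (0) = 2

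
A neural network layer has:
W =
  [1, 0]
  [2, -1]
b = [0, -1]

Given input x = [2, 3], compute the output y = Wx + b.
y = [2, 0]

Wx = [1×2 + 0×3, 2×2 + -1×3]
   = [2, 1]
y = Wx + b = [2 + 0, 1 + -1] = [2, 0]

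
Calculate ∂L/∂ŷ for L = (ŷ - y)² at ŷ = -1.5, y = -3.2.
∂L/∂ŷ = 3.4

∂L/∂ŷ = 2(ŷ - y) = 2(-1.5 - -3.2) = 2(1.7) = 3.4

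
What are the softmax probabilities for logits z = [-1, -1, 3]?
p = [0.0177, 0.0177, 0.9647]

exp(z) = [0.3679, 0.3679, 20.09]
Sum = 20.82
p = [0.0177, 0.0177, 0.9647]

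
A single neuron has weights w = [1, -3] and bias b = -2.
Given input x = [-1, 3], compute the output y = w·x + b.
y = -12

y = (1)(-1) + (-3)(3) + -2 = -12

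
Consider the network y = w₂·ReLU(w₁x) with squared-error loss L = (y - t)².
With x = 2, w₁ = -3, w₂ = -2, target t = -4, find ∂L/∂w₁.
∂L/∂w₁ = 0

Forward pass:
z = w₁x = -3×2 = -6
h = ReLU(-6) = 0
y = w₂h = -2×0 = 0

Backward pass:
∂L/∂y = 2(y - t) = 2(0 - -4) = 8
∂y/∂h = w₂ = -2
∂h/∂z = 0 (ReLU derivative)
∂z/∂w₁ = x = 2

∂L/∂w₁ = 8 × -2 × 0 × 2 = 0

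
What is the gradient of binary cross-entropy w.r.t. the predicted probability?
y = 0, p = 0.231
∂L/∂p = 1.3

∂L/∂p = -y/p + (1-y)/(1-p) = 0 + 1/0.769 = 1.3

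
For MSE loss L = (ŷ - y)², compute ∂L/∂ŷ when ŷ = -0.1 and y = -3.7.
∂L/∂ŷ = 7.2

∂L/∂ŷ = 2(ŷ - y) = 2(-0.1 - -3.7) = 2(3.6) = 7.2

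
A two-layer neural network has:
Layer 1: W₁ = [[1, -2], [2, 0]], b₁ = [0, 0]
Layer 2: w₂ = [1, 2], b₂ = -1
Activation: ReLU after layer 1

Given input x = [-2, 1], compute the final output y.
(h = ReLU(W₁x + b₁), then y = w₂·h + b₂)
y = -1

Layer 1 pre-activation: z₁ = [-4, -4]
After ReLU: h = [0, 0]
Layer 2 output: y = 1×0 + 2×0 + -1 = -1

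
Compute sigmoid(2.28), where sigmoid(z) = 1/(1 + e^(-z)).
0.9072

sigmoid(2.28) = 1/(1 + e^(-2.28)) = 1/(1 + 0.1023) = 0.9072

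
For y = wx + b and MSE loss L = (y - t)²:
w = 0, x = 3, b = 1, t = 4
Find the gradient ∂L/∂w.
∂L/∂w = -18

y = wx + b = (0)(3) + 1 = 1
∂L/∂y = 2(y - t) = 2(1 - 4) = -6
∂y/∂w = x = 3
∂L/∂w = ∂L/∂y · ∂y/∂w = -6 × 3 = -18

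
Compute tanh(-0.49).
-0.4542

tanh(-0.49) = (e^(-0.49) - e^(0.49))/(e^(-0.49) + e^(0.49)) = -0.4542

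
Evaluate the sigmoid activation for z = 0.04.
0.51

sigmoid(0.04) = 1/(1 + e^(-0.04)) = 1/(1 + 0.9608) = 0.51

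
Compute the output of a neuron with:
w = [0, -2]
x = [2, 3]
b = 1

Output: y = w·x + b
y = -5

y = (0)(2) + (-2)(3) + 1 = -5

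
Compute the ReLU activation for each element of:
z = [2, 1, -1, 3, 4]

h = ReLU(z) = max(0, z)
h = [2, 1, 0, 3, 4]

ReLU applied element-wise: max(0,2)=2, max(0,1)=1, max(0,-1)=0, max(0,3)=3, max(0,4)=4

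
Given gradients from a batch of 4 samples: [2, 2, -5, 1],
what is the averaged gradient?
Average gradient = 0

Average = (1/4)(2 + 2 + -5 + 1) = 0/4 = 0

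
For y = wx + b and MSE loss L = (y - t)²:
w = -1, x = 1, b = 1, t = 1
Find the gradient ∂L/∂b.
∂L/∂b = -2

y = wx + b = (-1)(1) + 1 = 0
∂L/∂y = 2(y - t) = 2(0 - 1) = -2
∂y/∂b = 1
∂L/∂b = ∂L/∂y · ∂y/∂b = -2 × 1 = -2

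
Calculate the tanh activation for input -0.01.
-0.01

tanh(-0.01) = (e^(-0.01) - e^(0.01))/(e^(-0.01) + e^(0.01)) = -0.01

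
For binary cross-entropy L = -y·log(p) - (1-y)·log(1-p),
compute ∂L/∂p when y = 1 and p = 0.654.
∂L/∂p = -1.529

∂L/∂p = -y/p + (1-y)/(1-p) = -1/0.654 + 0 = -1.529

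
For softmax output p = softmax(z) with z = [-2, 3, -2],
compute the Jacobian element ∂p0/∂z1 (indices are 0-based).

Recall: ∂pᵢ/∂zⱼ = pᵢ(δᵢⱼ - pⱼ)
∂p0/∂z1 = -0.00656

p = softmax(z) = [0.006648, 0.9867, 0.006648]
p0 = 0.006648, p1 = 0.9867

∂p0/∂z1 = -p0 × p1 = -0.006648 × 0.9867 = -0.00656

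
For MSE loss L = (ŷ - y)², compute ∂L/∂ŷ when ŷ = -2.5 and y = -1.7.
∂L/∂ŷ = -1.6

∂L/∂ŷ = 2(ŷ - y) = 2(-2.5 - -1.7) = 2(-0.8) = -1.6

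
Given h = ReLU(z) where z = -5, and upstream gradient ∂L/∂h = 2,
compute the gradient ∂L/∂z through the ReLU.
∂L/∂z = 0

h = ReLU(-5) = 0
Since z < 0: ∂h/∂z = 0
∂L/∂z = ∂L/∂h · ∂h/∂z = 2 × 0 = 0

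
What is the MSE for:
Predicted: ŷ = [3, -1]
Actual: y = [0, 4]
MSE = 17

MSE = (1/2)((3-0)² + (-1-4)²) = (1/2)(9 + 25) = 17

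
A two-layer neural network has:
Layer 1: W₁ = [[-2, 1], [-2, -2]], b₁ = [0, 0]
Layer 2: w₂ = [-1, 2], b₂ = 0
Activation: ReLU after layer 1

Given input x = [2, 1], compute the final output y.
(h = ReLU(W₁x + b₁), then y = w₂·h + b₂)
y = 0

Layer 1 pre-activation: z₁ = [-3, -6]
After ReLU: h = [0, 0]
Layer 2 output: y = -1×0 + 2×0 + 0 = 0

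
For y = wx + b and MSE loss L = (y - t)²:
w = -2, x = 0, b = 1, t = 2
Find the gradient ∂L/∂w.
∂L/∂w = 0

y = wx + b = (-2)(0) + 1 = 1
∂L/∂y = 2(y - t) = 2(1 - 2) = -2
∂y/∂w = x = 0
∂L/∂w = ∂L/∂y · ∂y/∂w = -2 × 0 = 0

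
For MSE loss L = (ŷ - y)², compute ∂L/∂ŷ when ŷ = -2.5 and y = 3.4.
∂L/∂ŷ = -11.8

∂L/∂ŷ = 2(ŷ - y) = 2(-2.5 - 3.4) = 2(-5.9) = -11.8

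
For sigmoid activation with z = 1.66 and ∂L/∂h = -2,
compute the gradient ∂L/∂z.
∂L/∂z = -0.2685

σ(1.66) = 0.8402
σ'(1.66) = σ(1.66)(1 - σ(1.66)) = 0.8402 × 0.1598 = 0.1342
∂L/∂z = ∂L/∂h · σ'(z) = -2 × 0.1342 = -0.2685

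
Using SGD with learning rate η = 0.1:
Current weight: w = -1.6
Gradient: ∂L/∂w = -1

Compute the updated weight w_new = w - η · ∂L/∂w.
w_new = -1.5

w_new = w - η·∂L/∂w = -1.6 - 0.1×(-1) = -1.6 - (-0.1) = -1.5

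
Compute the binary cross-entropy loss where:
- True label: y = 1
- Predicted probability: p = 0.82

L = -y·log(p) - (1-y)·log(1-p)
L = 0.1985

L = -1·log(0.82) - 0·log(0.18) = -log(0.82) = 0.1985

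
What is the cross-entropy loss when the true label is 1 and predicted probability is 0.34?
L = 1.079

L = -1·log(0.34) - 0·log(0.66) = -log(0.34) = 1.079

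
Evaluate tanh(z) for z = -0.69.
-0.598

tanh(-0.69) = (e^(-0.69) - e^(0.69))/(e^(-0.69) + e^(0.69)) = -0.598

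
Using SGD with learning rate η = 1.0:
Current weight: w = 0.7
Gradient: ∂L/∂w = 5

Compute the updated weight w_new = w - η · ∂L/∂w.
w_new = -4.3

w_new = w - η·∂L/∂w = 0.7 - 1.0×(5) = 0.7 - (5) = -4.3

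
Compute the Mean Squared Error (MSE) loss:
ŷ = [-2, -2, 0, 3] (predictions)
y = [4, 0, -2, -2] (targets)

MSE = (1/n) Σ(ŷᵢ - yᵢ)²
MSE = 17.25

MSE = (1/4)((-2-4)² + (-2-0)² + (0--2)² + (3--2)²) = (1/4)(36 + 4 + 4 + 25) = 17.25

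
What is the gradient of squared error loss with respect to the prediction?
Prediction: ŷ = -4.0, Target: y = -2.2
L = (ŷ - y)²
∂L/∂ŷ = -3.6

∂L/∂ŷ = 2(ŷ - y) = 2(-4.0 - -2.2) = 2(-1.8) = -3.6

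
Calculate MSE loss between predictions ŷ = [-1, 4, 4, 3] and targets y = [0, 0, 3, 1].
MSE = 5.5

MSE = (1/4)((-1-0)² + (4-0)² + (4-3)² + (3-1)²) = (1/4)(1 + 16 + 1 + 4) = 5.5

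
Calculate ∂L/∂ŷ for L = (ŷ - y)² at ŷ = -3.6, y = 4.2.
∂L/∂ŷ = -15.6

∂L/∂ŷ = 2(ŷ - y) = 2(-3.6 - 4.2) = 2(-7.8) = -15.6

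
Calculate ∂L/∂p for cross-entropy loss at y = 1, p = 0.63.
∂L/∂p = -1.587

∂L/∂p = -y/p + (1-y)/(1-p) = -1/0.63 + 0 = -1.587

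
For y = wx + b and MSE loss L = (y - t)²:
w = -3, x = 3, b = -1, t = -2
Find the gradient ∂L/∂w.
∂L/∂w = -48

y = wx + b = (-3)(3) + -1 = -10
∂L/∂y = 2(y - t) = 2(-10 - -2) = -16
∂y/∂w = x = 3
∂L/∂w = ∂L/∂y · ∂y/∂w = -16 × 3 = -48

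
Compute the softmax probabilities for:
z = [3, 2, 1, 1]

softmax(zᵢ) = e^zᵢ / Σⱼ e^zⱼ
p = [0.6103, 0.2245, 0.0826, 0.0826]

exp(z) = [20.09, 7.389, 2.718, 2.718]
Sum = 32.91
p = [0.6103, 0.2245, 0.0826, 0.0826]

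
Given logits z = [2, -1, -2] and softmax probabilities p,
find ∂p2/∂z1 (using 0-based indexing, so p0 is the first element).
∂p2/∂z1 = -0.0007993

p = softmax(z) = [0.9362, 0.04661, 0.01715]
p2 = 0.01715, p1 = 0.04661

∂p2/∂z1 = -p2 × p1 = -0.01715 × 0.04661 = -0.0007993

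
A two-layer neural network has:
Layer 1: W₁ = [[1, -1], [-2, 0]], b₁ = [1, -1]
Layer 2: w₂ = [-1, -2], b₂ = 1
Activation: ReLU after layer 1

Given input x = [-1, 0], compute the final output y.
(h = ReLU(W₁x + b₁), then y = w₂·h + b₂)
y = -1

Layer 1 pre-activation: z₁ = [0, 1]
After ReLU: h = [0, 1]
Layer 2 output: y = -1×0 + -2×1 + 1 = -1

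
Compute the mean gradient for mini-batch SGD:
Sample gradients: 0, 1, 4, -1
Average gradient = 1

Average = (1/4)(0 + 1 + 4 + -1) = 4/4 = 1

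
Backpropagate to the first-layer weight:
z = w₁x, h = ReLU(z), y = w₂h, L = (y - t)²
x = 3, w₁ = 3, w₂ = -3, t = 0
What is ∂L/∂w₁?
∂L/∂w₁ = 486

Forward pass:
z = w₁x = 3×3 = 9
h = ReLU(9) = 9
y = w₂h = -3×9 = -27

Backward pass:
∂L/∂y = 2(y - t) = 2(-27 - 0) = -54
∂y/∂h = w₂ = -3
∂h/∂z = 1 (ReLU derivative)
∂z/∂w₁ = x = 3

∂L/∂w₁ = -54 × -3 × 1 × 3 = 486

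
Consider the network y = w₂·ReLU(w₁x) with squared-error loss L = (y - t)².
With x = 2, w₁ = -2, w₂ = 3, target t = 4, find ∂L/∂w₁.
∂L/∂w₁ = 0

Forward pass:
z = w₁x = -2×2 = -4
h = ReLU(-4) = 0
y = w₂h = 3×0 = 0

Backward pass:
∂L/∂y = 2(y - t) = 2(0 - 4) = -8
∂y/∂h = w₂ = 3
∂h/∂z = 0 (ReLU derivative)
∂z/∂w₁ = x = 2

∂L/∂w₁ = -8 × 3 × 0 × 2 = 0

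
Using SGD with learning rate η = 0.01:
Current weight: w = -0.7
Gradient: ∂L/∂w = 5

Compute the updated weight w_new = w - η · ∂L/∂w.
w_new = -0.75

w_new = w - η·∂L/∂w = -0.7 - 0.01×(5) = -0.7 - (0.05) = -0.75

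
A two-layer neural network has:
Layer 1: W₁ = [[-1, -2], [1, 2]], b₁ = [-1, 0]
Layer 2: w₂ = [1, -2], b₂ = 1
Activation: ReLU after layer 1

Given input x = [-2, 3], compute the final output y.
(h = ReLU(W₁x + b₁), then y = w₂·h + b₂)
y = -7

Layer 1 pre-activation: z₁ = [-5, 4]
After ReLU: h = [0, 4]
Layer 2 output: y = 1×0 + -2×4 + 1 = -7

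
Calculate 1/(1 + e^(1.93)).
0.1268

sigmoid(-1.93) = 1/(1 + e^(1.93)) = 1/(1 + 6.89) = 0.1268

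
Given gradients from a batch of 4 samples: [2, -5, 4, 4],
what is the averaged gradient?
Average gradient = 1.25

Average = (1/4)(2 + -5 + 4 + 4) = 5/4 = 1.25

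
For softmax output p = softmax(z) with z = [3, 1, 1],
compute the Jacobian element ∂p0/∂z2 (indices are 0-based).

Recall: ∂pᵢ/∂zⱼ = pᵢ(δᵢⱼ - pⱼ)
∂p0/∂z2 = -0.08382

p = softmax(z) = [0.787, 0.1065, 0.1065]
p0 = 0.787, p2 = 0.1065

∂p0/∂z2 = -p0 × p2 = -0.787 × 0.1065 = -0.08382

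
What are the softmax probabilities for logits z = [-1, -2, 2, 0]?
p = [0.0414, 0.0152, 0.831, 0.1125]

exp(z) = [0.3679, 0.1353, 7.389, 1]
Sum = 8.892
p = [0.0414, 0.0152, 0.831, 0.1125]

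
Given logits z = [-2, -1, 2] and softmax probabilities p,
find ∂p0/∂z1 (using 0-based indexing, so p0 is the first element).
∂p0/∂z1 = -0.0007993

p = softmax(z) = [0.01715, 0.04661, 0.9362]
p0 = 0.01715, p1 = 0.04661

∂p0/∂z1 = -p0 × p1 = -0.01715 × 0.04661 = -0.0007993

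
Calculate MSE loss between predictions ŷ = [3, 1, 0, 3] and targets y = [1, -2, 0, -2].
MSE = 9.5

MSE = (1/4)((3-1)² + (1--2)² + (0-0)² + (3--2)²) = (1/4)(4 + 9 + 0 + 25) = 9.5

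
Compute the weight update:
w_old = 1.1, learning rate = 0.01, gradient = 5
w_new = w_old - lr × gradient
w_new = 1.05

w_new = w - η·∂L/∂w = 1.1 - 0.01×(5) = 1.1 - (0.05) = 1.05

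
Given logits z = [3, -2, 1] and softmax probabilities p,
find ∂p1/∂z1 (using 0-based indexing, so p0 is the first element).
∂p1/∂z1 = 0.005865

p = softmax(z) = [0.8756, 0.0059, 0.1185]
p1 = 0.0059

∂p1/∂z1 = p1(1 - p1) = 0.0059 × (1 - 0.0059) = 0.005865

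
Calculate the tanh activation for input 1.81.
0.9478

tanh(1.81) = (e^(1.81) - e^(-1.81))/(e^(1.81) + e^(-1.81)) = 0.9478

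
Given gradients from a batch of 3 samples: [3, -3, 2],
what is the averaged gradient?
Average gradient = 0.6667

Average = (1/3)(3 + -3 + 2) = 2/3 = 0.6667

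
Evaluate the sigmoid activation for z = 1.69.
0.8442

sigmoid(1.69) = 1/(1 + e^(-1.69)) = 1/(1 + 0.1845) = 0.8442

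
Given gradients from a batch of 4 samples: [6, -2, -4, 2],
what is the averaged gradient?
Average gradient = 0.5

Average = (1/4)(6 + -2 + -4 + 2) = 2/4 = 0.5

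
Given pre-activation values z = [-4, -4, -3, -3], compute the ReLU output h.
h = [0, 0, 0, 0]

ReLU applied element-wise: max(0,-4)=0, max(0,-4)=0, max(0,-3)=0, max(0,-3)=0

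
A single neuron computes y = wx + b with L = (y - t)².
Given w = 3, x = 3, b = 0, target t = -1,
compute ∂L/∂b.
∂L/∂b = 20

y = wx + b = (3)(3) + 0 = 9
∂L/∂y = 2(y - t) = 2(9 - -1) = 20
∂y/∂b = 1
∂L/∂b = ∂L/∂y · ∂y/∂b = 20 × 1 = 20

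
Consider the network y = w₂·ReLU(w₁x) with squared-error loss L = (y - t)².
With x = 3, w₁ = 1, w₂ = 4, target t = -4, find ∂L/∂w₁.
∂L/∂w₁ = 384

Forward pass:
z = w₁x = 1×3 = 3
h = ReLU(3) = 3
y = w₂h = 4×3 = 12

Backward pass:
∂L/∂y = 2(y - t) = 2(12 - -4) = 32
∂y/∂h = w₂ = 4
∂h/∂z = 1 (ReLU derivative)
∂z/∂w₁ = x = 3

∂L/∂w₁ = 32 × 4 × 1 × 3 = 384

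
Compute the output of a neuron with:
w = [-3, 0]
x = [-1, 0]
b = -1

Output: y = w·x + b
y = 2

y = (-3)(-1) + (0)(0) + -1 = 2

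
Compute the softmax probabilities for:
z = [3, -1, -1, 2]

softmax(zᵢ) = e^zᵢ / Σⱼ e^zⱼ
p = [0.712, 0.013, 0.013, 0.2619]

exp(z) = [20.09, 0.3679, 0.3679, 7.389]
Sum = 28.21
p = [0.712, 0.013, 0.013, 0.2619]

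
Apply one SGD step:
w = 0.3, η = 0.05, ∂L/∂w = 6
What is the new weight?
w_new = 0

w_new = w - η·∂L/∂w = 0.3 - 0.05×(6) = 0.3 - (0.3) = 0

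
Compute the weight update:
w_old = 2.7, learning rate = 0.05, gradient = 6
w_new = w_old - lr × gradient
w_new = 2.4

w_new = w - η·∂L/∂w = 2.7 - 0.05×(6) = 2.7 - (0.3) = 2.4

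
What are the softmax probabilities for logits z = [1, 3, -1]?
p = [0.1173, 0.8668, 0.0159]

exp(z) = [2.718, 20.09, 0.3679]
Sum = 23.17
p = [0.1173, 0.8668, 0.0159]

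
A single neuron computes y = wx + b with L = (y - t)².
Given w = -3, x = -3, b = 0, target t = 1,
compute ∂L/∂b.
∂L/∂b = 16

y = wx + b = (-3)(-3) + 0 = 9
∂L/∂y = 2(y - t) = 2(9 - 1) = 16
∂y/∂b = 1
∂L/∂b = ∂L/∂y · ∂y/∂b = 16 × 1 = 16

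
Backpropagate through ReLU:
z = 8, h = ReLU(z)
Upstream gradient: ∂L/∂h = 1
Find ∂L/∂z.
∂L/∂z = 1

h = ReLU(8) = 8
Since z > 0: ∂h/∂z = 1
∂L/∂z = ∂L/∂h · ∂h/∂z = 1 × 1 = 1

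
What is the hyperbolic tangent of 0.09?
0.08976

tanh(0.09) = (e^(0.09) - e^(-0.09))/(e^(0.09) + e^(-0.09)) = 0.08976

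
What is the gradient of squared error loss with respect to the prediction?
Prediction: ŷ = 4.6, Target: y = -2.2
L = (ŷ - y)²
∂L/∂ŷ = 13.6

∂L/∂ŷ = 2(ŷ - y) = 2(4.6 - -2.2) = 2(6.8) = 13.6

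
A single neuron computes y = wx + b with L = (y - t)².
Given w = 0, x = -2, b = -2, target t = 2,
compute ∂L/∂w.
∂L/∂w = 16

y = wx + b = (0)(-2) + -2 = -2
∂L/∂y = 2(y - t) = 2(-2 - 2) = -8
∂y/∂w = x = -2
∂L/∂w = ∂L/∂y · ∂y/∂w = -8 × -2 = 16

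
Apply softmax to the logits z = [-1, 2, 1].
p = [0.0351, 0.7054, 0.2595]

exp(z) = [0.3679, 7.389, 2.718]
Sum = 10.48
p = [0.0351, 0.7054, 0.2595]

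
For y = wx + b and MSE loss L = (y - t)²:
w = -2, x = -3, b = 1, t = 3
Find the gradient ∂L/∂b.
∂L/∂b = 8

y = wx + b = (-2)(-3) + 1 = 7
∂L/∂y = 2(y - t) = 2(7 - 3) = 8
∂y/∂b = 1
∂L/∂b = ∂L/∂y · ∂y/∂b = 8 × 1 = 8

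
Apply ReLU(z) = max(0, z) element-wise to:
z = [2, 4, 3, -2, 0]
h = [2, 4, 3, 0, 0]

ReLU applied element-wise: max(0,2)=2, max(0,4)=4, max(0,3)=3, max(0,-2)=0, max(0,0)=0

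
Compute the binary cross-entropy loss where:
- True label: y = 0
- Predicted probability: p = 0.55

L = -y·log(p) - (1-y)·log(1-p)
L = 0.7985

L = -0·log(0.55) - 1·log(0.45) = -log(0.45) = 0.7985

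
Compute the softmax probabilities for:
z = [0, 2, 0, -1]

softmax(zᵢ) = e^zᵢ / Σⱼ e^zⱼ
p = [0.1025, 0.7573, 0.1025, 0.0377]

exp(z) = [1, 7.389, 1, 0.3679]
Sum = 9.757
p = [0.1025, 0.7573, 0.1025, 0.0377]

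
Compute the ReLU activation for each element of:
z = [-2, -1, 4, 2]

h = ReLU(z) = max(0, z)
h = [0, 0, 4, 2]

ReLU applied element-wise: max(0,-2)=0, max(0,-1)=0, max(0,4)=4, max(0,2)=2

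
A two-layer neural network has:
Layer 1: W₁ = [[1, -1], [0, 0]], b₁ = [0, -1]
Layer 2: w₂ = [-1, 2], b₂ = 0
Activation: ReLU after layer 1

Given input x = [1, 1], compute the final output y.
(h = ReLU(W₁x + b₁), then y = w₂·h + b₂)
y = 0

Layer 1 pre-activation: z₁ = [0, -1]
After ReLU: h = [0, 0]
Layer 2 output: y = -1×0 + 2×0 + 0 = 0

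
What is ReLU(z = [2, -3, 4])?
h = [2, 0, 4]

ReLU applied element-wise: max(0,2)=2, max(0,-3)=0, max(0,4)=4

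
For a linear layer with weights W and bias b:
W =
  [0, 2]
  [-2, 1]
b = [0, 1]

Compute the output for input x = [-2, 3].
y = [6, 8]

Wx = [0×-2 + 2×3, -2×-2 + 1×3]
   = [6, 7]
y = Wx + b = [6 + 0, 7 + 1] = [6, 8]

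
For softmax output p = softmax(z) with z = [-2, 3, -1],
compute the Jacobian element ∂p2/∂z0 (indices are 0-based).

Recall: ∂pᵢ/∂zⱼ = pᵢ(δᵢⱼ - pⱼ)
∂p2/∂z0 = -0.0001175

p = softmax(z) = [0.006573, 0.9756, 0.01787]
p2 = 0.01787, p0 = 0.006573

∂p2/∂z0 = -p2 × p0 = -0.01787 × 0.006573 = -0.0001175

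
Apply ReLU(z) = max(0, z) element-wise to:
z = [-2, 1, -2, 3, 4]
h = [0, 1, 0, 3, 4]

ReLU applied element-wise: max(0,-2)=0, max(0,1)=1, max(0,-2)=0, max(0,3)=3, max(0,4)=4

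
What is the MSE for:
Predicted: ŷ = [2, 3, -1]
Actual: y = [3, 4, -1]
MSE = 0.6667

MSE = (1/3)((2-3)² + (3-4)² + (-1--1)²) = (1/3)(1 + 1 + 0) = 0.6667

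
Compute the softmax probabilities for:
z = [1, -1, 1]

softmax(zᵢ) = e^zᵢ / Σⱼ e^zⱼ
p = [0.4683, 0.0634, 0.4683]

exp(z) = [2.718, 0.3679, 2.718]
Sum = 5.804
p = [0.4683, 0.0634, 0.4683]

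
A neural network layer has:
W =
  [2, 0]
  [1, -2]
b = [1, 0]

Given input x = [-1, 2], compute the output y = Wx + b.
y = [-1, -5]

Wx = [2×-1 + 0×2, 1×-1 + -2×2]
   = [-2, -5]
y = Wx + b = [-2 + 1, -5 + 0] = [-1, -5]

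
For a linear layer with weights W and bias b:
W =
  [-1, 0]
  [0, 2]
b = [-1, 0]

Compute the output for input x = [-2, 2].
y = [1, 4]

Wx = [-1×-2 + 0×2, 0×-2 + 2×2]
   = [2, 4]
y = Wx + b = [2 + -1, 4 + 0] = [1, 4]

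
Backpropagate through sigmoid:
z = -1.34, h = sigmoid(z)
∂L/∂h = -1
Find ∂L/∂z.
∂L/∂z = -0.1644

σ(-1.34) = 0.2075
σ'(-1.34) = σ(-1.34)(1 - σ(-1.34)) = 0.2075 × 0.7925 = 0.1644
∂L/∂z = ∂L/∂h · σ'(z) = -1 × 0.1644 = -0.1644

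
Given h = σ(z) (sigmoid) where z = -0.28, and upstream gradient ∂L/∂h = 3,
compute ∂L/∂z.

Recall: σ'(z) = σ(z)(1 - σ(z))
∂L/∂z = 0.7355

σ(-0.28) = 0.4305
σ'(-0.28) = σ(-0.28)(1 - σ(-0.28)) = 0.4305 × 0.5695 = 0.2452
∂L/∂z = ∂L/∂h · σ'(z) = 3 × 0.2452 = 0.7355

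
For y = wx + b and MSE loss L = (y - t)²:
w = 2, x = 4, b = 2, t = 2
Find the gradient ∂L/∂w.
∂L/∂w = 64

y = wx + b = (2)(4) + 2 = 10
∂L/∂y = 2(y - t) = 2(10 - 2) = 16
∂y/∂w = x = 4
∂L/∂w = ∂L/∂y · ∂y/∂w = 16 × 4 = 64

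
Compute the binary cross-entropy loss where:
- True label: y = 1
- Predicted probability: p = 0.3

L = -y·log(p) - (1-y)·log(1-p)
L = 1.204

L = -1·log(0.3) - 0·log(0.7) = -log(0.3) = 1.204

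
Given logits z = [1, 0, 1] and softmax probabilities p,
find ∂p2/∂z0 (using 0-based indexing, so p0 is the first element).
∂p2/∂z0 = -0.1784

p = softmax(z) = [0.4223, 0.1554, 0.4223]
p2 = 0.4223, p0 = 0.4223

∂p2/∂z0 = -p2 × p0 = -0.4223 × 0.4223 = -0.1784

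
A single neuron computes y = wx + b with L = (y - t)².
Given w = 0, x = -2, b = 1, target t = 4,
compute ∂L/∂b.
∂L/∂b = -6

y = wx + b = (0)(-2) + 1 = 1
∂L/∂y = 2(y - t) = 2(1 - 4) = -6
∂y/∂b = 1
∂L/∂b = ∂L/∂y · ∂y/∂b = -6 × 1 = -6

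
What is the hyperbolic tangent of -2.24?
-0.9776

tanh(-2.24) = (e^(-2.24) - e^(2.24))/(e^(-2.24) + e^(2.24)) = -0.9776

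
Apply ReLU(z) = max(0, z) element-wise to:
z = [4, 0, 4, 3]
h = [4, 0, 4, 3]

ReLU applied element-wise: max(0,4)=4, max(0,0)=0, max(0,4)=4, max(0,3)=3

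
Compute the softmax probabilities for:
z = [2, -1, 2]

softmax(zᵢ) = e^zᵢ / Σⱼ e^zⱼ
p = [0.4879, 0.0243, 0.4879]

exp(z) = [7.389, 0.3679, 7.389]
Sum = 15.15
p = [0.4879, 0.0243, 0.4879]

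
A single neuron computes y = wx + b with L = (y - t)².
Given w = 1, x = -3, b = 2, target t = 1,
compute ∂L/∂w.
∂L/∂w = 12

y = wx + b = (1)(-3) + 2 = -1
∂L/∂y = 2(y - t) = 2(-1 - 1) = -4
∂y/∂w = x = -3
∂L/∂w = ∂L/∂y · ∂y/∂w = -4 × -3 = 12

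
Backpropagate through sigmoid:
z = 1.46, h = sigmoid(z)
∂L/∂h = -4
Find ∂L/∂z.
∂L/∂z = -0.6118

σ(1.46) = 0.8115
σ'(1.46) = σ(1.46)(1 - σ(1.46)) = 0.8115 × 0.1885 = 0.1529
∂L/∂z = ∂L/∂h · σ'(z) = -4 × 0.1529 = -0.6118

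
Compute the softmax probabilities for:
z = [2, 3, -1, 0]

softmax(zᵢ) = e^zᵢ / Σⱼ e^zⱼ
p = [0.2562, 0.6964, 0.0128, 0.0347]

exp(z) = [7.389, 20.09, 0.3679, 1]
Sum = 28.84
p = [0.2562, 0.6964, 0.0128, 0.0347]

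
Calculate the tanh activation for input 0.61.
0.5441

tanh(0.61) = (e^(0.61) - e^(-0.61))/(e^(0.61) + e^(-0.61)) = 0.5441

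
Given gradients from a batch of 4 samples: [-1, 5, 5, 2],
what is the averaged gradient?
Average gradient = 2.75

Average = (1/4)(-1 + 5 + 5 + 2) = 11/4 = 2.75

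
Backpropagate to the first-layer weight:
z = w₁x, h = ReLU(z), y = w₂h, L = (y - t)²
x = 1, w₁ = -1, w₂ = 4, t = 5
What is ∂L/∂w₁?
∂L/∂w₁ = 0

Forward pass:
z = w₁x = -1×1 = -1
h = ReLU(-1) = 0
y = w₂h = 4×0 = 0

Backward pass:
∂L/∂y = 2(y - t) = 2(0 - 5) = -10
∂y/∂h = w₂ = 4
∂h/∂z = 0 (ReLU derivative)
∂z/∂w₁ = x = 1

∂L/∂w₁ = -10 × 4 × 0 × 1 = 0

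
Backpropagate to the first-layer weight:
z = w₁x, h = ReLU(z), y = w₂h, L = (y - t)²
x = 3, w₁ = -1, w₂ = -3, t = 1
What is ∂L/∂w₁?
∂L/∂w₁ = 0

Forward pass:
z = w₁x = -1×3 = -3
h = ReLU(-3) = 0
y = w₂h = -3×0 = 0

Backward pass:
∂L/∂y = 2(y - t) = 2(0 - 1) = -2
∂y/∂h = w₂ = -3
∂h/∂z = 0 (ReLU derivative)
∂z/∂w₁ = x = 3

∂L/∂w₁ = -2 × -3 × 0 × 3 = 0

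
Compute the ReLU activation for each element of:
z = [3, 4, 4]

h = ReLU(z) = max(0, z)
h = [3, 4, 4]

ReLU applied element-wise: max(0,3)=3, max(0,4)=4, max(0,4)=4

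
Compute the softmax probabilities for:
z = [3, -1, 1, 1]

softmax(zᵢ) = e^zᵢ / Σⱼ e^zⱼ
p = [0.7758, 0.0142, 0.105, 0.105]

exp(z) = [20.09, 0.3679, 2.718, 2.718]
Sum = 25.89
p = [0.7758, 0.0142, 0.105, 0.105]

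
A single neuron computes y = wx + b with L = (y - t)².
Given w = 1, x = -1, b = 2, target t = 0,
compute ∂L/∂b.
∂L/∂b = 2

y = wx + b = (1)(-1) + 2 = 1
∂L/∂y = 2(y - t) = 2(1 - 0) = 2
∂y/∂b = 1
∂L/∂b = ∂L/∂y · ∂y/∂b = 2 × 1 = 2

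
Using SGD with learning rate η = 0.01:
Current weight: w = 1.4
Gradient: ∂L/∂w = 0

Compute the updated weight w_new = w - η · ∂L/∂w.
w_new = 1.4

w_new = w - η·∂L/∂w = 1.4 - 0.01×(0) = 1.4 - (0) = 1.4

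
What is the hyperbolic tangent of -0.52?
-0.4777

tanh(-0.52) = (e^(-0.52) - e^(0.52))/(e^(-0.52) + e^(0.52)) = -0.4777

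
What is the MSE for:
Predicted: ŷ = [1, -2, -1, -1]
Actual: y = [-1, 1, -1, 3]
MSE = 7.25

MSE = (1/4)((1--1)² + (-2-1)² + (-1--1)² + (-1-3)²) = (1/4)(4 + 9 + 0 + 16) = 7.25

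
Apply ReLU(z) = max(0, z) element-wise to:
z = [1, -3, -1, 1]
h = [1, 0, 0, 1]

ReLU applied element-wise: max(0,1)=1, max(0,-3)=0, max(0,-1)=0, max(0,1)=1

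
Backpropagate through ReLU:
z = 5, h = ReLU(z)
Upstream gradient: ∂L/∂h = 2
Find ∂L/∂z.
∂L/∂z = 2

h = ReLU(5) = 5
Since z > 0: ∂h/∂z = 1
∂L/∂z = ∂L/∂h · ∂h/∂z = 2 × 1 = 2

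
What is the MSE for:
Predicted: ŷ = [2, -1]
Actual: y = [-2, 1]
MSE = 10

MSE = (1/2)((2--2)² + (-1-1)²) = (1/2)(16 + 4) = 10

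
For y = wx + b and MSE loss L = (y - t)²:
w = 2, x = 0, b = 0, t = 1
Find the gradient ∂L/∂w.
∂L/∂w = 0

y = wx + b = (2)(0) + 0 = 0
∂L/∂y = 2(y - t) = 2(0 - 1) = -2
∂y/∂w = x = 0
∂L/∂w = ∂L/∂y · ∂y/∂w = -2 × 0 = 0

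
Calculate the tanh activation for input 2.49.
0.9863

tanh(2.49) = (e^(2.49) - e^(-2.49))/(e^(2.49) + e^(-2.49)) = 0.9863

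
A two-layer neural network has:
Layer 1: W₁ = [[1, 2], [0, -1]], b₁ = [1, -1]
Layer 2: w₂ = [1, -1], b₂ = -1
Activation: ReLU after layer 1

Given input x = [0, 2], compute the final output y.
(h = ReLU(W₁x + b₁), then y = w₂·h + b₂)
y = 4

Layer 1 pre-activation: z₁ = [5, -3]
After ReLU: h = [5, 0]
Layer 2 output: y = 1×5 + -1×0 + -1 = 4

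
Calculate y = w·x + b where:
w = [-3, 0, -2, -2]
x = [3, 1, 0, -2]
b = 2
y = -3

y = (-3)(3) + (0)(1) + (-2)(0) + (-2)(-2) + 2 = -3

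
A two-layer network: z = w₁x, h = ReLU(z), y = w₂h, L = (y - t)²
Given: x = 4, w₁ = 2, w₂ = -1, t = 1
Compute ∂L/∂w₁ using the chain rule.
∂L/∂w₁ = 72

Forward pass:
z = w₁x = 2×4 = 8
h = ReLU(8) = 8
y = w₂h = -1×8 = -8

Backward pass:
∂L/∂y = 2(y - t) = 2(-8 - 1) = -18
∂y/∂h = w₂ = -1
∂h/∂z = 1 (ReLU derivative)
∂z/∂w₁ = x = 4

∂L/∂w₁ = -18 × -1 × 1 × 4 = 72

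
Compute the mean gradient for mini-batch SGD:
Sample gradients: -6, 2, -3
Average gradient = -2.333

Average = (1/3)(-6 + 2 + -3) = -7/3 = -2.333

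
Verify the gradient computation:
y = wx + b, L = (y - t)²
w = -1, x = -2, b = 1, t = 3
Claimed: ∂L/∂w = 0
Correct

y = (-1)(-2) + 1 = 3
∂L/∂y = 2(y - t) = 2(3 - 3) = 0
∂y/∂w = x = -2
∂L/∂w = 0 × -2 = 0

Claimed value: 0
Correct: The correct gradient is 0.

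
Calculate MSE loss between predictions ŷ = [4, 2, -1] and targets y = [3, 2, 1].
MSE = 1.667

MSE = (1/3)((4-3)² + (2-2)² + (-1-1)²) = (1/3)(1 + 0 + 4) = 1.667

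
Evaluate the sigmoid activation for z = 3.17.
0.9597

sigmoid(3.17) = 1/(1 + e^(-3.17)) = 1/(1 + 0.042) = 0.9597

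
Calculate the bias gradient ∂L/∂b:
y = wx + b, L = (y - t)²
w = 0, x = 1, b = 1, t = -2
∂L/∂b = 6

y = wx + b = (0)(1) + 1 = 1
∂L/∂y = 2(y - t) = 2(1 - -2) = 6
∂y/∂b = 1
∂L/∂b = ∂L/∂y · ∂y/∂b = 6 × 1 = 6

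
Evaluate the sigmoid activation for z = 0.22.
0.5548

sigmoid(0.22) = 1/(1 + e^(-0.22)) = 1/(1 + 0.8025) = 0.5548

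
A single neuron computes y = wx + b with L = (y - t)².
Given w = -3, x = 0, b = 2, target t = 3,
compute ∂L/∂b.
∂L/∂b = -2

y = wx + b = (-3)(0) + 2 = 2
∂L/∂y = 2(y - t) = 2(2 - 3) = -2
∂y/∂b = 1
∂L/∂b = ∂L/∂y · ∂y/∂b = -2 × 1 = -2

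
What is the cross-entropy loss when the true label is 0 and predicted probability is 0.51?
L = 0.7133

L = -0·log(0.51) - 1·log(0.49) = -log(0.49) = 0.7133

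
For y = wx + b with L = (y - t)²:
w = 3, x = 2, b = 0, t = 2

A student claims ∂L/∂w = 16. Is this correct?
Correct

y = (3)(2) + 0 = 6
∂L/∂y = 2(y - t) = 2(6 - 2) = 8
∂y/∂w = x = 2
∂L/∂w = 8 × 2 = 16

Claimed value: 16
Correct: The correct gradient is 16.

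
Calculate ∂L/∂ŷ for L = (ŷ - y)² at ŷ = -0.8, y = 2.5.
∂L/∂ŷ = -6.6

∂L/∂ŷ = 2(ŷ - y) = 2(-0.8 - 2.5) = 2(-3.3) = -6.6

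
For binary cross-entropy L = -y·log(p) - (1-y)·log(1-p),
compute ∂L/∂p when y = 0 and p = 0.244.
∂L/∂p = 1.323

∂L/∂p = -y/p + (1-y)/(1-p) = 0 + 1/0.756 = 1.323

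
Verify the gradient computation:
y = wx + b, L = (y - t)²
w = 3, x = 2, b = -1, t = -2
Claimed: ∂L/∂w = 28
Correct

y = (3)(2) + -1 = 5
∂L/∂y = 2(y - t) = 2(5 - -2) = 14
∂y/∂w = x = 2
∂L/∂w = 14 × 2 = 28

Claimed value: 28
Correct: The correct gradient is 28.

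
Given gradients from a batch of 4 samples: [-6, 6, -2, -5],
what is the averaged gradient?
Average gradient = -1.75

Average = (1/4)(-6 + 6 + -2 + -5) = -7/4 = -1.75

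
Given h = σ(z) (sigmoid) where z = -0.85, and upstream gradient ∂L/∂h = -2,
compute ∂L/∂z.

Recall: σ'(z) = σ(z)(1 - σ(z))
∂L/∂z = -0.4195

σ(-0.85) = 0.2994
σ'(-0.85) = σ(-0.85)(1 - σ(-0.85)) = 0.2994 × 0.7006 = 0.2098
∂L/∂z = ∂L/∂h · σ'(z) = -2 × 0.2098 = -0.4195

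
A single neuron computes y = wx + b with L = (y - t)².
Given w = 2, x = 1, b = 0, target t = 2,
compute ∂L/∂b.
∂L/∂b = 0

y = wx + b = (2)(1) + 0 = 2
∂L/∂y = 2(y - t) = 2(2 - 2) = 0
∂y/∂b = 1
∂L/∂b = ∂L/∂y · ∂y/∂b = 0 × 1 = 0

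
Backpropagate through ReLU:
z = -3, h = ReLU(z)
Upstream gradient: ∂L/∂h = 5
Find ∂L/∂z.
∂L/∂z = 0

h = ReLU(-3) = 0
Since z < 0: ∂h/∂z = 0
∂L/∂z = ∂L/∂h · ∂h/∂z = 5 × 0 = 0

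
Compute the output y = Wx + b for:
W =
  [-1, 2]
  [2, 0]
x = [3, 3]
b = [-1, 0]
y = [2, 6]

Wx = [-1×3 + 2×3, 2×3 + 0×3]
   = [3, 6]
y = Wx + b = [3 + -1, 6 + 0] = [2, 6]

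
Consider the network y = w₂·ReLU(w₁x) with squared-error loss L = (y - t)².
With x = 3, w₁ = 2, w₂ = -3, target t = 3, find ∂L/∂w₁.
∂L/∂w₁ = 378

Forward pass:
z = w₁x = 2×3 = 6
h = ReLU(6) = 6
y = w₂h = -3×6 = -18

Backward pass:
∂L/∂y = 2(y - t) = 2(-18 - 3) = -42
∂y/∂h = w₂ = -3
∂h/∂z = 1 (ReLU derivative)
∂z/∂w₁ = x = 3

∂L/∂w₁ = -42 × -3 × 1 × 3 = 378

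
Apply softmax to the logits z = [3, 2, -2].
p = [0.7275, 0.2676, 0.0049]

exp(z) = [20.09, 7.389, 0.1353]
Sum = 27.61
p = [0.7275, 0.2676, 0.0049]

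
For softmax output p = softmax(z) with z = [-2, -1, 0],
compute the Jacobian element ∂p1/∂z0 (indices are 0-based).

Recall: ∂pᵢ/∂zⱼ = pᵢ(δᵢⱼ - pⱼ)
∂p1/∂z0 = -0.02203

p = softmax(z) = [0.09003, 0.2447, 0.6652]
p1 = 0.2447, p0 = 0.09003

∂p1/∂z0 = -p1 × p0 = -0.2447 × 0.09003 = -0.02203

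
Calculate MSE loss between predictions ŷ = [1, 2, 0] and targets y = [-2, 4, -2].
MSE = 5.667

MSE = (1/3)((1--2)² + (2-4)² + (0--2)²) = (1/3)(9 + 4 + 4) = 5.667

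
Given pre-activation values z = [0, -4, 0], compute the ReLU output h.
h = [0, 0, 0]

ReLU applied element-wise: max(0,0)=0, max(0,-4)=0, max(0,0)=0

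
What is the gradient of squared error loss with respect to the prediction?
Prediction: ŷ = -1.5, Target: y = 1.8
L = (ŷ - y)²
∂L/∂ŷ = -6.6

∂L/∂ŷ = 2(ŷ - y) = 2(-1.5 - 1.8) = 2(-3.3) = -6.6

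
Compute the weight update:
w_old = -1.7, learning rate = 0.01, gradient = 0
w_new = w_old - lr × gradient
w_new = -1.7

w_new = w - η·∂L/∂w = -1.7 - 0.01×(0) = -1.7 - (0) = -1.7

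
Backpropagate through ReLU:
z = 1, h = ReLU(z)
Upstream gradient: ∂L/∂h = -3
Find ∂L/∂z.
∂L/∂z = -3

h = ReLU(1) = 1
Since z > 0: ∂h/∂z = 1
∂L/∂z = ∂L/∂h · ∂h/∂z = -3 × 1 = -3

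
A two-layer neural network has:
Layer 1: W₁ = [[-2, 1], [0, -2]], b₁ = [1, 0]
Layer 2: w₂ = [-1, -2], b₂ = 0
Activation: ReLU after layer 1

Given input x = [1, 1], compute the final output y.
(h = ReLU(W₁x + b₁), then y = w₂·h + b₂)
y = 0

Layer 1 pre-activation: z₁ = [0, -2]
After ReLU: h = [0, 0]
Layer 2 output: y = -1×0 + -2×0 + 0 = 0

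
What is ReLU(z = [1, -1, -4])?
h = [1, 0, 0]

ReLU applied element-wise: max(0,1)=1, max(0,-1)=0, max(0,-4)=0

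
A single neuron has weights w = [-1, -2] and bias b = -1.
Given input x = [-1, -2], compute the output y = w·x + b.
y = 4

y = (-1)(-1) + (-2)(-2) + -1 = 4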